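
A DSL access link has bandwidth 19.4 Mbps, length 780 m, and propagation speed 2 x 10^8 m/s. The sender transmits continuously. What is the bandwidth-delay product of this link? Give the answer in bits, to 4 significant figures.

75.66 bits

Propagation delay = 780 / 200000000 = 3.9e-06 s.
BDP = R × t_prop = 19400000 × 3.9e-06 = 75.66 bits.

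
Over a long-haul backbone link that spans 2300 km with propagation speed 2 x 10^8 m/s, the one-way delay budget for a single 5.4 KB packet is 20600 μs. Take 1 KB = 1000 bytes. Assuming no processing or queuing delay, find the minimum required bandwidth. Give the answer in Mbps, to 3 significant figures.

4.75 Mbps

L = 43200 bits.
Propagation delay = 2300000 / 200000000 = 11500 μs.
Transmission budget = 20600 − 11500 = 9100 μs.
R ≥ L / t_tx = 43200 bits / 0.0091 s = 4.75 Mbps.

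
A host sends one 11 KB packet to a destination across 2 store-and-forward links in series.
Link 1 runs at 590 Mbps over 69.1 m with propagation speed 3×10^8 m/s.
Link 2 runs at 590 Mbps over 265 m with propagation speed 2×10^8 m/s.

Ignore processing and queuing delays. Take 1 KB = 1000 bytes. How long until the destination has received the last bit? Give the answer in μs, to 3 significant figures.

L = 88000 bits.
Transmission delay per hop = L/R = 88000/590000000 = 149.153 μs; 2 hops → 298.305 μs.
Propagation delays (d/s per hop): 0.230333, 1.325 μs; sum = 1.55533 μs.
End-to-end = 300 μs.

300 μs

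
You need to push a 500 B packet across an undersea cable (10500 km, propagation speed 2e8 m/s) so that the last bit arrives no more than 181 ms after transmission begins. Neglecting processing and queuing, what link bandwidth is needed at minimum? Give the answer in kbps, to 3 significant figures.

L = 4000 bits.
Propagation delay = 10500000 / 200000000 = 52.5 ms.
Transmission budget = 181 − 52.5 = 128.5 ms.
R ≥ L / t_tx = 4000 bits / 0.1285 s = 31.1 kbps.

31.1 kbps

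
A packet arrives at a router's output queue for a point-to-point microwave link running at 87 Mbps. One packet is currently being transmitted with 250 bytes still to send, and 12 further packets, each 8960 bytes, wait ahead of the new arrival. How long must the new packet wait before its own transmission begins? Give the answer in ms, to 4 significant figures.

9.910 ms

Each queued packet: L/R = 71680/87000000 = 0.823908 ms.
12 queued → 9.8869 ms.
Plus remaining 2000 bits of current packet: 0.0229885 ms.
Queuing delay = 9.910 ms.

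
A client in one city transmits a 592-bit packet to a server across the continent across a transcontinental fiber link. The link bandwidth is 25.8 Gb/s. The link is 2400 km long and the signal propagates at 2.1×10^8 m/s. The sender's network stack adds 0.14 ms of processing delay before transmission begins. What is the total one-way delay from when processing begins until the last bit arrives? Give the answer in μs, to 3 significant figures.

Transmission delay = L/R = 592 / 25800000000 = 0.0229457 μs.
Propagation delay = d/s = 2400000 m / 210000000 m/s = 11428.6 μs.
Plus processing delay 0.14 ms = 140 μs.
Total = 11600 μs.

11600 μs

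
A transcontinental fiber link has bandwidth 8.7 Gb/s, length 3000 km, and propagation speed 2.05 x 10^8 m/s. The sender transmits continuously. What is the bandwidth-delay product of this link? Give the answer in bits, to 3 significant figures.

127000000 bits

Propagation delay = 3000000 / 2.05e+08 = 0.0146341 s.
BDP = R × t_prop = 8700000000 × 0.0146341 = 127317000 bits.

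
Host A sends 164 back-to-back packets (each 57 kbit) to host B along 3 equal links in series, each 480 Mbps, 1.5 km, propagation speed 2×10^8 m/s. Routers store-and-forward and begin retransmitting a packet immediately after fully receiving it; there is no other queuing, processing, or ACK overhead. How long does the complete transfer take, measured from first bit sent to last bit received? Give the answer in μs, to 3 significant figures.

19700 μs

Per-hop transmission t_tx = L/R = 57000/480000000 = 118.75 μs.
Per-hop propagation t_prop = 1500/200000000 = 7.5 μs.
Pipeline fill: first packet needs 3·t_tx to clear all hops; remaining 163 packets each add one t_tx.
Total = (3+164-1)·t_tx + 3·t_prop = 166·118.75 + 3·7.5 = 19700 μs.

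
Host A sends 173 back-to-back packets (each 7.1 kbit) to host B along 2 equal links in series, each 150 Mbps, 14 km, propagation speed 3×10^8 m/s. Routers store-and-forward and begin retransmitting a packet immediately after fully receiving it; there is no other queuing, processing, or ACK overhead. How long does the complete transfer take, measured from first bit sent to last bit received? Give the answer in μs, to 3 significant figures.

Per-hop transmission t_tx = L/R = 7100/150000000 = 47.3333 μs.
Per-hop propagation t_prop = 14000/300000000 = 46.6667 μs.
Pipeline fill: first packet needs 2·t_tx to clear all hops; remaining 172 packets each add one t_tx.
Total = (2+173-1)·t_tx + 2·t_prop = 174·47.3333 + 2·46.6667 = 8330 μs.

8330 μs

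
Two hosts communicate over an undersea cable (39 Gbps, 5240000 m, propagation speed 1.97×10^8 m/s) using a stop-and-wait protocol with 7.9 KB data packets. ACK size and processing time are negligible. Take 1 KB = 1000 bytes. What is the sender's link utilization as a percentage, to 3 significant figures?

t_tx = L/R = 63200/39000000000 = 1.62051e-06 s.
t_prop = 5240000/197000000 = 0.026599 s; RTT = 0.053198 s.
Cycle = t_tx + RTT = 0.0531996 s.
Utilization = t_tx / cycle = 1.62051e-06/0.0531996 = 0.00305 %.

0.00305 %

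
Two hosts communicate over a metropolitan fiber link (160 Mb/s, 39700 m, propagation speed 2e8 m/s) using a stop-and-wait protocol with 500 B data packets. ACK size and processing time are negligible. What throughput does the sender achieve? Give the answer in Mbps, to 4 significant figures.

t_tx = L/R = 4000/160000000 = 2.5e-05 s.
t_prop = 39700/200000000 = 0.0001985 s; RTT = 0.000397 s.
Cycle = t_tx + RTT = 0.000422 s.
Throughput = L / cycle = 4000 / 0.000422 = 9.479 Mbps.

9.479 Mbps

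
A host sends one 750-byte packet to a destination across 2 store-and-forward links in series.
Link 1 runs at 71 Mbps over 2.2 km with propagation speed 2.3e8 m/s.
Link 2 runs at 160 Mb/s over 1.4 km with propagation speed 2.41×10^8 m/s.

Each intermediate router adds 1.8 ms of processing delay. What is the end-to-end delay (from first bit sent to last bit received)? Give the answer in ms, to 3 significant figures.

1.94 ms

L = 750 × 8 = 6000 bits.
Transmission delays (L/R per hop): 0.084507, 0.0375 ms; sum = 0.122007 ms.
Propagation delays (d/s per hop): 0.00956522, 0.00580913 ms; sum = 0.0153743 ms.
Processing at 1 router(s): 1 × 1.8 ms = 1.8 ms.
End-to-end = 1.94 ms.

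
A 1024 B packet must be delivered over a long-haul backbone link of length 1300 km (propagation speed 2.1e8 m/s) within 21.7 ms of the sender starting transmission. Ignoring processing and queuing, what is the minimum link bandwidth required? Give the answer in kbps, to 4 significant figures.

528.2 kbps

L = 8192 bits.
Propagation delay = 1300000 / 210000000 = 6.19048 ms.
Transmission budget = 21.7 − 6.19048 = 15.5095 ms.
R ≥ L / t_tx = 8192 bits / 0.0155095 s = 528.2 kbps.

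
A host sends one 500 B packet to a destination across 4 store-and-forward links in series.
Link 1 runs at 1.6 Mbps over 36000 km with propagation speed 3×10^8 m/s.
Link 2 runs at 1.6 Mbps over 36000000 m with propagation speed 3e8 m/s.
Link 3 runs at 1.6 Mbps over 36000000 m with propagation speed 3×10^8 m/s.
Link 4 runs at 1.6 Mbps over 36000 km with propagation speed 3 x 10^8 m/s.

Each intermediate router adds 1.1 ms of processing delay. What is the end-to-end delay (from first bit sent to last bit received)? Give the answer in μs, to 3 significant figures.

493000 μs

L = 500 × 8 = 4000 bits.
Transmission delay per hop = L/R = 4000/1600000 = 2500 μs; 4 hops → 10000 μs.
Propagation delays (d/s per hop): 120000, 120000, 120000, 120000 μs; sum = 480000 μs.
Processing at 3 router(s): 3 × 1.1 ms = 3300 μs.
End-to-end = 493000 μs.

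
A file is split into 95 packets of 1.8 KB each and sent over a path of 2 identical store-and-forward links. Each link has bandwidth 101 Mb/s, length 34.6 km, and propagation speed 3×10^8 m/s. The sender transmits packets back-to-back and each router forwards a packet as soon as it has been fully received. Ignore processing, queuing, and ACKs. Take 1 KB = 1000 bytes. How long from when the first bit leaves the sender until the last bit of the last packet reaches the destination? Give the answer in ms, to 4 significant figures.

Per-hop transmission t_tx = L/R = 14400/101000000 = 0.142574 ms.
Per-hop propagation t_prop = 34600/300000000 = 0.115333 ms.
Pipeline fill: first packet needs 2·t_tx to clear all hops; remaining 94 packets each add one t_tx.
Total = (2+95-1)·t_tx + 2·t_prop = 96·0.142574 + 2·0.115333 = 13.92 ms.

13.92 ms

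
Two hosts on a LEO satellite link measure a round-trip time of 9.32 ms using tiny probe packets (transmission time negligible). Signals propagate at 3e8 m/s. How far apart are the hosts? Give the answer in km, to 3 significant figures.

One-way propagation = RTT/2 = 4.66 ms.
d = s × t = 300000000 × 0.00466 = 1400 km.

1400 km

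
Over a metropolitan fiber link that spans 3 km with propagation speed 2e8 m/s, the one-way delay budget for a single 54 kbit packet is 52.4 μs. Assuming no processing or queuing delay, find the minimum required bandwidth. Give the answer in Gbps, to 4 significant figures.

Propagation delay = 3000 / 200000000 = 15 μs.
Transmission budget = 52.4 − 15 = 37.4 μs.
R ≥ L / t_tx = 54000 bits / 3.74e-05 s = 1.444 Gbps.

1.444 Gbps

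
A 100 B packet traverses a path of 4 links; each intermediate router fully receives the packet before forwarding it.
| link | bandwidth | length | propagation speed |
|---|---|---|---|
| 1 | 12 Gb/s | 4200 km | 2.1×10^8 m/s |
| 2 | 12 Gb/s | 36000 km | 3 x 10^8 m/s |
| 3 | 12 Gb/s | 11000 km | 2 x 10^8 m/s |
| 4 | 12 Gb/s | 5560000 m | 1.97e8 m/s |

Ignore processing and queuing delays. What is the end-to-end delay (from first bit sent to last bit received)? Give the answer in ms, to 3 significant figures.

L = 100 × 8 = 800 bits.
Transmission delay per hop = L/R = 800/12000000000 = 6.66667e-05 ms; 4 hops → 0.000266667 ms.
Propagation delays (d/s per hop): 20, 120, 55, 28.2234 ms; sum = 223.223 ms.
End-to-end = 223 ms.

223 ms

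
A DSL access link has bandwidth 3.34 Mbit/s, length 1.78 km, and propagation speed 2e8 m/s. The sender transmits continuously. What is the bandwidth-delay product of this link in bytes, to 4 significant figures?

Propagation delay = 1780 / 200000000 = 8.9e-06 s.
BDP = R × t_prop = 3340000 × 8.9e-06 = 29.726 bits.
In bytes: 29.726/8 = 3.716 bytes.

3.716 bytes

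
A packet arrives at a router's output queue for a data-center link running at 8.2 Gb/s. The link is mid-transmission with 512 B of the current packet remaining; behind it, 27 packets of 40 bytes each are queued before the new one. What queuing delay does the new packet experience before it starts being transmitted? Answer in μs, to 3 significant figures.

Each queued packet: L/R = 320/8.2e+09 = 0.0390244 μs.
27 queued → 1.05366 μs.
Plus remaining 4096 bits of current packet: 0.499512 μs.
Queuing delay = 1.55 μs.

1.55 μs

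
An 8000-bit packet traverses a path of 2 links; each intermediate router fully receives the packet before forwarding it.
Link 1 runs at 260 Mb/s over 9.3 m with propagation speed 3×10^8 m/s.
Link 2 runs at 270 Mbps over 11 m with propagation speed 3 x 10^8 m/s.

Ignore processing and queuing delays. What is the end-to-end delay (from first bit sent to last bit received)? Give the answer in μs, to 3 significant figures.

60.5 μs

Transmission delays (L/R per hop): 30.7692, 29.6296 μs; sum = 60.3989 μs.
Propagation delays (d/s per hop): 0.031, 0.0366667 μs; sum = 0.0676667 μs.
End-to-end = 60.5 μs.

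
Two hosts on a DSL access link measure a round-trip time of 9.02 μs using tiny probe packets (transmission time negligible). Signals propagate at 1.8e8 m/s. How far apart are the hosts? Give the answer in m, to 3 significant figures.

812 m

One-way propagation = RTT/2 = 4.51 μs.
d = s × t = 180000000 × 4.51e-06 = 812 m.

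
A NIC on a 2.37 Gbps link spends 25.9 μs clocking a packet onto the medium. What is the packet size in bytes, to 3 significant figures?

L = R × t_tx = 2370000000 b/s × 2.59e-05 s = 61383 bits.
In bytes: 61383 / 8 = 7670 bytes.

7670 bytes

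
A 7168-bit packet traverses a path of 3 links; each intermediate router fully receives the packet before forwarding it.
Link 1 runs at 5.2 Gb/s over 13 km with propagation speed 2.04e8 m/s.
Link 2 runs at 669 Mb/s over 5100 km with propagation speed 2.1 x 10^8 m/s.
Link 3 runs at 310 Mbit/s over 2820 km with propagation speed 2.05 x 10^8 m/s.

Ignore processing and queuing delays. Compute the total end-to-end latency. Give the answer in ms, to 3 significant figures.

38.1 ms

Transmission delays (L/R per hop): 0.00137846, 0.0107145, 0.0231226 ms; sum = 0.0352155 ms.
Propagation delays (d/s per hop): 0.0637255, 24.2857, 13.7561 ms; sum = 38.1055 ms.
End-to-end = 38.1 ms.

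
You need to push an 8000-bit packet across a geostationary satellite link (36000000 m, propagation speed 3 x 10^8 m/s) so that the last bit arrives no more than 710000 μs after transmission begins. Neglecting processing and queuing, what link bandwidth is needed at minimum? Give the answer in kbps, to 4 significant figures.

13.56 kbps

Propagation delay = 36000000 / 300000000 = 120000 μs.
Transmission budget = 710000 − 120000 = 590000 μs.
R ≥ L / t_tx = 8000 bits / 0.59 s = 13.56 kbps.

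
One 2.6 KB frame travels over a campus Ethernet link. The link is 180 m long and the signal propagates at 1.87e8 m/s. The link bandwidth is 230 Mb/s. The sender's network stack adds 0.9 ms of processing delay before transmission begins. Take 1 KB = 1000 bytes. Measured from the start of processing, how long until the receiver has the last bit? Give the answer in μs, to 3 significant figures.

991 μs

L = 20800 bits.
Transmission delay = L/R = 20800 / 230000000 = 90.4348 μs.
Propagation delay = d/s = 180 m / 187000000 m/s = 0.962567 μs.
Plus processing delay 0.9 ms = 900 μs.
Total = 991 μs.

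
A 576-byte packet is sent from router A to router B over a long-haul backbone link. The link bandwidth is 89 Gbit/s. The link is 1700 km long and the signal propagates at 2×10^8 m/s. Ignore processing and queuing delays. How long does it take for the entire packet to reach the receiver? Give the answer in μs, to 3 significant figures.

L = 576 × 8 = 4608 bits.
Transmission delay = L/R = 4608 / 89000000000 = 0.0517753 μs.
Propagation delay = d/s = 1700000 m / 200000000 m/s = 8500 μs.
Total = 8500 μs.

8500 μs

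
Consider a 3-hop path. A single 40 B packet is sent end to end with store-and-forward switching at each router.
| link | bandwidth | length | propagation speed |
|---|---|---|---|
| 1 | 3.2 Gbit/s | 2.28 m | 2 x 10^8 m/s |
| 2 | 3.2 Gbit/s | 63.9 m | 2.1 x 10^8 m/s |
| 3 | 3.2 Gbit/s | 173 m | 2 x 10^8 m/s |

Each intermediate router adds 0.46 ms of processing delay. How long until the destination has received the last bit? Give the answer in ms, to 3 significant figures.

L = 40 × 8 = 320 bits.
Transmission delay per hop = L/R = 320/3200000000 = 0.0001 ms; 3 hops → 0.0003 ms.
Propagation delays (d/s per hop): 1.14e-05, 0.000304286, 0.000865 ms; sum = 0.00118069 ms.
Processing at 2 router(s): 2 × 0.46 ms = 0.92 ms.
End-to-end = 0.921 ms.

0.921 ms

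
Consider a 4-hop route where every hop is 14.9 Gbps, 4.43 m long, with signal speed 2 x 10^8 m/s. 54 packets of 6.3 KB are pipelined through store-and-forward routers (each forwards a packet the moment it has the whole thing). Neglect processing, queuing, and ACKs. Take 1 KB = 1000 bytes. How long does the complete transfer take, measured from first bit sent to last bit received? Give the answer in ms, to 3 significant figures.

Per-hop transmission t_tx = L/R = 50400/14900000000 = 0.00338255 ms.
Per-hop propagation t_prop = 4.43/200000000 = 2.215e-05 ms.
Pipeline fill: first packet needs 4·t_tx to clear all hops; remaining 53 packets each add one t_tx.
Total = (4+54-1)·t_tx + 4·t_prop = 57·0.00338255 + 4·2.215e-05 = 0.193 ms.

0.193 ms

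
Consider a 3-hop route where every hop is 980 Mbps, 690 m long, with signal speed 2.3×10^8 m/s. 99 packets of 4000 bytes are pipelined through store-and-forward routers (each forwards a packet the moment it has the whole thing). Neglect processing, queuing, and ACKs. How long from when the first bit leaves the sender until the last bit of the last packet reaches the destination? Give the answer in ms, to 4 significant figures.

Per-hop transmission t_tx = L/R = 32000/980000000 = 0.0326531 ms.
Per-hop propagation t_prop = 690/2.3e+08 = 0.003 ms.
Pipeline fill: first packet needs 3·t_tx to clear all hops; remaining 98 packets each add one t_tx.
Total = (3+99-1)·t_tx + 3·t_prop = 101·0.0326531 + 3·0.003 = 3.307 ms.

3.307 ms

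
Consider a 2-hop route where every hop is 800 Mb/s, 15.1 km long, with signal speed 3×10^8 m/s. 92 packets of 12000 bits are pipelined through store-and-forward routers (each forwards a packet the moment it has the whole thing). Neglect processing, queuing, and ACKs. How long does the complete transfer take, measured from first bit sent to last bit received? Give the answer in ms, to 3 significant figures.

1.50 ms

Per-hop transmission t_tx = L/R = 12000/800000000 = 0.015 ms.
Per-hop propagation t_prop = 15100/300000000 = 0.0503333 ms.
Pipeline fill: first packet needs 2·t_tx to clear all hops; remaining 91 packets each add one t_tx.
Total = (2+92-1)·t_tx + 2·t_prop = 93·0.015 + 2·0.0503333 = 1.50 ms.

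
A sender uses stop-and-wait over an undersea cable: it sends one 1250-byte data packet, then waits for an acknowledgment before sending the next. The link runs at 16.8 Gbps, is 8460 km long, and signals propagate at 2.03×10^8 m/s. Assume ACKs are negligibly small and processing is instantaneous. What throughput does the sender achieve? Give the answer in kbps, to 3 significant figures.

120 kbps

t_tx = L/R = 10000/16800000000 = 5.95238e-07 s.
t_prop = 8460000/2.03e+08 = 0.0416749 s; RTT = 0.0833498 s.
Cycle = t_tx + RTT = 0.0833503 s.
Throughput = L / cycle = 10000 / 0.0833503 = 120 kbps.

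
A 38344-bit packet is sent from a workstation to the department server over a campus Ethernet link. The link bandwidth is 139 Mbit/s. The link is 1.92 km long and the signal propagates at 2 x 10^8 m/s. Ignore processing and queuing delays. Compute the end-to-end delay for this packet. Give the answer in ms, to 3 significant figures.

0.285 ms

Transmission delay = L/R = 38344 / 139000000 = 0.275856 ms.
Propagation delay = d/s = 1920 m / 200000000 m/s = 0.0096 ms.
Total = 0.285 ms.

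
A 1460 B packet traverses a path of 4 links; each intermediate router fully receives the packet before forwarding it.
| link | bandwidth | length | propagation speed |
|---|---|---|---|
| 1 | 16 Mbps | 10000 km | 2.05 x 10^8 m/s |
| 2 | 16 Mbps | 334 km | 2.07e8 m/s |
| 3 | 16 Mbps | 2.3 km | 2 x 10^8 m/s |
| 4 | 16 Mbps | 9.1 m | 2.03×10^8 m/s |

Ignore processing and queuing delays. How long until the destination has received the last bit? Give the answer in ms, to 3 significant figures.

53.3 ms

L = 1460 × 8 = 11680 bits.
Transmission delay per hop = L/R = 11680/16000000 = 0.73 ms; 4 hops → 2.92 ms.
Propagation delays (d/s per hop): 48.7805, 1.61353, 0.0115, 4.48276e-05 ms; sum = 50.4056 ms.
End-to-end = 53.3 ms.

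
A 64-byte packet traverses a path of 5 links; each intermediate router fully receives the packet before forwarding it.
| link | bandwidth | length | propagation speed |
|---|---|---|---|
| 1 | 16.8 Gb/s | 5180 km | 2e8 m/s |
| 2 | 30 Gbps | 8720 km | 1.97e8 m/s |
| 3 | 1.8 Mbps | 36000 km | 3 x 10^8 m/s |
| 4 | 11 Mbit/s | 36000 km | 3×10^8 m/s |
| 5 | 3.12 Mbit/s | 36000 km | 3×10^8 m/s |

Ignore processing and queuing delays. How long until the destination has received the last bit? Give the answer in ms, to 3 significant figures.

431 ms

L = 64 × 8 = 512 bits.
Transmission delays (L/R per hop): 3.04762e-05, 1.70667e-05, 0.284444, 0.0465455, 0.164103 ms; sum = 0.49514 ms.
Propagation delays (d/s per hop): 25.9, 44.264, 120, 120, 120 ms; sum = 430.164 ms.
End-to-end = 431 ms.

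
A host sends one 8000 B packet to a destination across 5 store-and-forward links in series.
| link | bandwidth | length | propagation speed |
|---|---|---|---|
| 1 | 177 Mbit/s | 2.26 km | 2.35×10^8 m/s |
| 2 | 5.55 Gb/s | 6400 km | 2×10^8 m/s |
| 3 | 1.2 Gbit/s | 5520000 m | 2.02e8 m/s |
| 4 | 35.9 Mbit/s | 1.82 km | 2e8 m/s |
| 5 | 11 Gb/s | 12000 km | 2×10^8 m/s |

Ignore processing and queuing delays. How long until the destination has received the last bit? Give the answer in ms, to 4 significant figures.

L = 8000 × 8 = 64000 bits.
Transmission delays (L/R per hop): 0.361582, 0.0115315, 0.0533333, 1.78273, 0.00581818 ms; sum = 2.21499 ms.
Propagation delays (d/s per hop): 0.00961702, 32, 27.3267, 0.0091, 60 ms; sum = 119.345 ms.
End-to-end = 121.6 ms.

121.6 ms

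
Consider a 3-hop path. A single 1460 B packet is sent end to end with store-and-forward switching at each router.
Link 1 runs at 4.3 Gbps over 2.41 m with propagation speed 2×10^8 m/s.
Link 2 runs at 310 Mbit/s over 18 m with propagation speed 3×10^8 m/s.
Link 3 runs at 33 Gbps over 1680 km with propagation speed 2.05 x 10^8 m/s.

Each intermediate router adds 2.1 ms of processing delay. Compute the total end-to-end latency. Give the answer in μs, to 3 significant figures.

L = 1460 × 8 = 11680 bits.
Transmission delays (L/R per hop): 2.71628, 37.6774, 0.353939 μs; sum = 40.7476 μs.
Propagation delays (d/s per hop): 0.01205, 0.06, 8195.12 μs; sum = 8195.19 μs.
Processing at 2 router(s): 2 × 2.1 ms = 4200 μs.
End-to-end = 12400 μs.

12400 μs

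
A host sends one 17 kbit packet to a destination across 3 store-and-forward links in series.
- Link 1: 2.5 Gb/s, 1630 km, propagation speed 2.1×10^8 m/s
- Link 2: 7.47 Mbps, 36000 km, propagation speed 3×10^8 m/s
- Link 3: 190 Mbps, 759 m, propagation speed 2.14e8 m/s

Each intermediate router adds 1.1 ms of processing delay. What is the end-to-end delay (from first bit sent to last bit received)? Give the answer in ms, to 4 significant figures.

132.3 ms

L = 17000 bits.
Transmission delays (L/R per hop): 0.0068, 2.27577, 0.0894737 ms; sum = 2.37204 ms.
Propagation delays (d/s per hop): 7.7619, 120, 0.00354673 ms; sum = 127.765 ms.
Processing at 2 router(s): 2 × 1.1 ms = 2.2 ms.
End-to-end = 132.3 ms.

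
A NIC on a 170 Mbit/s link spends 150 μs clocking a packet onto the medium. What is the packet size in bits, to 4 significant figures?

25500 bits

L = R × t_tx = 170000000 b/s × 0.00015 s = 25500 bits.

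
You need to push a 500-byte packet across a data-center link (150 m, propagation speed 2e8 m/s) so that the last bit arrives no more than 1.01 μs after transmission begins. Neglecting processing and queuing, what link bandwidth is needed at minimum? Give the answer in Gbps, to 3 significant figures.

L = 4000 bits.
Propagation delay = 150 / 200000000 = 0.75 μs.
Transmission budget = 1.01 − 0.75 = 0.26 μs.
R ≥ L / t_tx = 4000 bits / 2.6e-07 s = 15.4 Gbps.

15.4 Gbps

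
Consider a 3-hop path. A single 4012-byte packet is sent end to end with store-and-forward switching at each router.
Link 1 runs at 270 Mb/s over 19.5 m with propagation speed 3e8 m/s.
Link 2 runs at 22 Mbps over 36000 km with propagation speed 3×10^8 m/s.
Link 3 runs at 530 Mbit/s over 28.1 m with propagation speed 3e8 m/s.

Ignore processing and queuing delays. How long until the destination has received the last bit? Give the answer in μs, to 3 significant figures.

122000 μs

L = 4012 × 8 = 32096 bits.
Transmission delays (L/R per hop): 118.874, 1458.91, 60.5585 μs; sum = 1638.34 μs.
Propagation delays (d/s per hop): 0.065, 120000, 0.0936667 μs; sum = 120000 μs.
End-to-end = 122000 μs.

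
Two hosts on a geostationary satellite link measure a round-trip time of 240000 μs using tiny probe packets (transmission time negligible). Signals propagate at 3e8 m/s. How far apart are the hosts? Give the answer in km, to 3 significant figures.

One-way propagation = RTT/2 = 120000 μs.
d = s × t = 300000000 × 0.12 = 36000 km.

36000 km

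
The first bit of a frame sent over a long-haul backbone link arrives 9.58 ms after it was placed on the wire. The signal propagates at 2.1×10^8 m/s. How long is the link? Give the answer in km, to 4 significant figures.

d = s × t_prop = 210000000 × 0.00958 = 2012 km.

2012 km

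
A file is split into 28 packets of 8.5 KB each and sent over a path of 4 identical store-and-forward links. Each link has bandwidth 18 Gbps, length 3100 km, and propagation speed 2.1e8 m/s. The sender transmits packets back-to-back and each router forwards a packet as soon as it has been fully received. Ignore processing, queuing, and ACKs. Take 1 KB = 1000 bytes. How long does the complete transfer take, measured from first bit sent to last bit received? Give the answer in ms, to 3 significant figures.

Per-hop transmission t_tx = L/R = 68000/18000000000 = 0.00377778 ms.
Per-hop propagation t_prop = 3100000/210000000 = 14.7619 ms.
Pipeline fill: first packet needs 4·t_tx to clear all hops; remaining 27 packets each add one t_tx.
Total = (4+28-1)·t_tx + 4·t_prop = 31·0.00377778 + 4·14.7619 = 59.2 ms.

59.2 ms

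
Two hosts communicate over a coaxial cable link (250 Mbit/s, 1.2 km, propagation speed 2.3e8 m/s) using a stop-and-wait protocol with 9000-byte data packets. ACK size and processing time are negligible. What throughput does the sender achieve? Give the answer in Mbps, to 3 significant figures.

241 Mbps

t_tx = L/R = 72000/250000000 = 0.000288 s.
t_prop = 1200/2.3e+08 = 5.21739e-06 s; RTT = 1.04348e-05 s.
Cycle = t_tx + RTT = 0.000298435 s.
Throughput = L / cycle = 72000 / 0.000298435 = 241 Mbps.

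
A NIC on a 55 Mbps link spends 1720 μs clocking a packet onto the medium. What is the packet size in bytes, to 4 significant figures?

11830 bytes

L = R × t_tx = 55000000 b/s × 0.00172 s = 94600 bits.
In bytes: 94600 / 8 = 11830 bytes.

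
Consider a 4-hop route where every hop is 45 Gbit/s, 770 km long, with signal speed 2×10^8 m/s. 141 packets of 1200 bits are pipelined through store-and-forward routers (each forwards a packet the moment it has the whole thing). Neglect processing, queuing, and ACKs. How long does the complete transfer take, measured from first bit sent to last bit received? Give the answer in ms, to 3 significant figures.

Per-hop transmission t_tx = L/R = 1200/45000000000 = 2.66667e-05 ms.
Per-hop propagation t_prop = 770000/200000000 = 3.85 ms.
Pipeline fill: first packet needs 4·t_tx to clear all hops; remaining 140 packets each add one t_tx.
Total = (4+141-1)·t_tx + 4·t_prop = 144·2.66667e-05 + 4·3.85 = 15.4 ms.

15.4 ms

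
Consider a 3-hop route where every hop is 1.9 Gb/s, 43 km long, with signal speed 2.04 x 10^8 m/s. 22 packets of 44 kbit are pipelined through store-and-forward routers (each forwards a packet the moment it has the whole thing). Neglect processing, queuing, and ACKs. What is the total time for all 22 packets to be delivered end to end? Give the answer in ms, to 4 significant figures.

Per-hop transmission t_tx = L/R = 44000/1900000000 = 0.0231579 ms.
Per-hop propagation t_prop = 43000/204000000 = 0.210784 ms.
Pipeline fill: first packet needs 3·t_tx to clear all hops; remaining 21 packets each add one t_tx.
Total = (3+22-1)·t_tx + 3·t_prop = 24·0.0231579 + 3·0.210784 = 1.188 ms.

1.188 ms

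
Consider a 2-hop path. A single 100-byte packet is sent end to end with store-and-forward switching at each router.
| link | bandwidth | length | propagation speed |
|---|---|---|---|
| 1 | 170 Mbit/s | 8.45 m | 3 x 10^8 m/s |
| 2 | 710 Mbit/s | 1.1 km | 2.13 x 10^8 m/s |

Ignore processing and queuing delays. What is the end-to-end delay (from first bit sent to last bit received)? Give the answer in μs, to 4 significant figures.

L = 100 × 8 = 800 bits.
Transmission delays (L/R per hop): 4.70588, 1.12676 μs; sum = 5.83264 μs.
Propagation delays (d/s per hop): 0.0281667, 5.16432 μs; sum = 5.19249 μs.
End-to-end = 11.03 μs.

11.03 μs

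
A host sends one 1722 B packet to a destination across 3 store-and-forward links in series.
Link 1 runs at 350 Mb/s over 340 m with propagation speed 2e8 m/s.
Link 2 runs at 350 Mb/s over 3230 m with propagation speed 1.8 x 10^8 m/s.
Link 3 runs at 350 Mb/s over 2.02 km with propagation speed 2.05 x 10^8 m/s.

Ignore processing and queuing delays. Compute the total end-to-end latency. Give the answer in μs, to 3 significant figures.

L = 1722 × 8 = 13776 bits.
Transmission delay per hop = L/R = 13776/350000000 = 39.36 μs; 3 hops → 118.08 μs.
Propagation delays (d/s per hop): 1.7, 17.9444, 9.85366 μs; sum = 29.4981 μs.
End-to-end = 148 μs.

148 μs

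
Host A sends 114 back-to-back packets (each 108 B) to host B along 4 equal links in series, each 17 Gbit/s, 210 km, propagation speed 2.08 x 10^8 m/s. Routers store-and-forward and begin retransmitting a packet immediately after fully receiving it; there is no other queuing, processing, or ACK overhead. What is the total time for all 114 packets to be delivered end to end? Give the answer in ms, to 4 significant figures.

4.044 ms

Per-hop transmission t_tx = L/R = 864/17000000000 = 5.08235e-05 ms.
Per-hop propagation t_prop = 210000/208000000 = 1.00962 ms.
Pipeline fill: first packet needs 4·t_tx to clear all hops; remaining 113 packets each add one t_tx.
Total = (4+114-1)·t_tx + 4·t_prop = 117·5.08235e-05 + 4·1.00962 = 4.044 ms.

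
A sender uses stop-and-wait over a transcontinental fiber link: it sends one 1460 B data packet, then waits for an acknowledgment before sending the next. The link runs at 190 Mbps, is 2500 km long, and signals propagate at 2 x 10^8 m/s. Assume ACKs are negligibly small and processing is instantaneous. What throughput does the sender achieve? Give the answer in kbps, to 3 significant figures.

466 kbps

t_tx = L/R = 11680/190000000 = 6.14737e-05 s.
t_prop = 2500000/200000000 = 0.0125 s; RTT = 0.025 s.
Cycle = t_tx + RTT = 0.0250615 s.
Throughput = L / cycle = 11680 / 0.0250615 = 466 kbps.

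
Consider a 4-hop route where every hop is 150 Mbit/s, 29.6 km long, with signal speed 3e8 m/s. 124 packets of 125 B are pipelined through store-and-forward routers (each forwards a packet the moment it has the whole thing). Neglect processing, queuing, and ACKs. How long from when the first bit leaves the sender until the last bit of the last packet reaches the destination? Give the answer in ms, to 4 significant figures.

1.241 ms

Per-hop transmission t_tx = L/R = 1000/150000000 = 0.00666667 ms.
Per-hop propagation t_prop = 29600/300000000 = 0.0986667 ms.
Pipeline fill: first packet needs 4·t_tx to clear all hops; remaining 123 packets each add one t_tx.
Total = (4+124-1)·t_tx + 4·t_prop = 127·0.00666667 + 4·0.0986667 = 1.241 ms.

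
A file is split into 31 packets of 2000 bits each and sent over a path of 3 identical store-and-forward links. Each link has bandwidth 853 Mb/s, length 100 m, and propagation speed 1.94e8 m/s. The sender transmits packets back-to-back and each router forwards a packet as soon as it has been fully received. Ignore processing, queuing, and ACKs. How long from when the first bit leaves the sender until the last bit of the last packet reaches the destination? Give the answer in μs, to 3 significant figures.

78.9 μs

Per-hop transmission t_tx = L/R = 2000/853000000 = 2.34467 μs.
Per-hop propagation t_prop = 100/194000000 = 0.515464 μs.
Pipeline fill: first packet needs 3·t_tx to clear all hops; remaining 30 packets each add one t_tx.
Total = (3+31-1)·t_tx + 3·t_prop = 33·2.34467 + 3·0.515464 = 78.9 μs.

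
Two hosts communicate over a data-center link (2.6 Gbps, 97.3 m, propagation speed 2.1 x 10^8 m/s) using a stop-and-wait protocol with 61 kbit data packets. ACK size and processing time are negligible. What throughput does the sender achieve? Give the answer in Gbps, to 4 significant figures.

t_tx = L/R = 61000/2600000000 = 2.34615e-05 s.
t_prop = 97.3/210000000 = 4.63333e-07 s; RTT = 9.26667e-07 s.
Cycle = t_tx + RTT = 2.43882e-05 s.
Throughput = L / cycle = 61000 / 2.43882e-05 = 2.501 Gbps.

2.501 Gbps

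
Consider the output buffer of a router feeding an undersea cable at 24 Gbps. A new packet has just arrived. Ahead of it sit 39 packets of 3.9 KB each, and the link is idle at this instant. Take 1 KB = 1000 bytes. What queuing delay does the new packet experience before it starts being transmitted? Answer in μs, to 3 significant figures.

Each queued packet: L/R = 31200/24000000000 = 1.3 μs.
39 queued → 50.7 μs.
Queuing delay = 50.7 μs.

50.7 μs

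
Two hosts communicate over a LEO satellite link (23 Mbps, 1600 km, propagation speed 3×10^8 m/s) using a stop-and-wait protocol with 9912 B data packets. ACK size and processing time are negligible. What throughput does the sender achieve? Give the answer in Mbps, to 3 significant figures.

t_tx = L/R = 79296/23000000 = 0.00344765 s.
t_prop = 1600000/300000000 = 0.00533333 s; RTT = 0.0106667 s.
Cycle = t_tx + RTT = 0.0141143 s.
Throughput = L / cycle = 79296 / 0.0141143 = 5.62 Mbps.

5.62 Mbps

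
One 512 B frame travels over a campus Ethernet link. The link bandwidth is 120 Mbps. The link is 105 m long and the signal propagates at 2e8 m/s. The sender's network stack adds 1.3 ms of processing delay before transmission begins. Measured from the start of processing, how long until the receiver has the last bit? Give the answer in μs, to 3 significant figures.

L = 512 × 8 = 4096 bits.
Transmission delay = L/R = 4096 / 120000000 = 34.1333 μs.
Propagation delay = d/s = 105 m / 200000000 m/s = 0.525 μs.
Plus processing delay 1.3 ms = 1300 μs.
Total = 1330 μs.

1330 μs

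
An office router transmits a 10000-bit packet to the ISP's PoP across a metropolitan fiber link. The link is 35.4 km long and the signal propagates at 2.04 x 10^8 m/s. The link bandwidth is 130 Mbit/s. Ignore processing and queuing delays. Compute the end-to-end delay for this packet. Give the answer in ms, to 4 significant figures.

Transmission delay = L/R = 10000 / 130000000 = 0.0769231 ms.
Propagation delay = d/s = 35400 m / 204000000 m/s = 0.173529 ms.
Total = 0.2505 ms.

0.2505 ms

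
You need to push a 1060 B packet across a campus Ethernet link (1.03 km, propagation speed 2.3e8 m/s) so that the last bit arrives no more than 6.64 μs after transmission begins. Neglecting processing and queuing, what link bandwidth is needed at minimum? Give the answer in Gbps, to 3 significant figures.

L = 8480 bits.
Propagation delay = 1030 / 2.3e+08 = 4.47826 μs.
Transmission budget = 6.64 − 4.47826 = 2.16174 μs.
R ≥ L / t_tx = 8480 bits / 2.16174e-06 s = 3.92 Gbps.

3.92 Gbps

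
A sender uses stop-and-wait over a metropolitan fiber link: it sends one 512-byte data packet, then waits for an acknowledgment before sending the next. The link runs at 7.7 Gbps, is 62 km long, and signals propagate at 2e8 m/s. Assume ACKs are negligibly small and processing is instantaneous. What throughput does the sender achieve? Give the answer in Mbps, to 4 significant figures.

t_tx = L/R = 4096/7700000000 = 5.31948e-07 s.
t_prop = 62000/200000000 = 0.00031 s; RTT = 0.00062 s.
Cycle = t_tx + RTT = 0.000620532 s.
Throughput = L / cycle = 4096 / 0.000620532 = 6.601 Mbps.

6.601 Mbps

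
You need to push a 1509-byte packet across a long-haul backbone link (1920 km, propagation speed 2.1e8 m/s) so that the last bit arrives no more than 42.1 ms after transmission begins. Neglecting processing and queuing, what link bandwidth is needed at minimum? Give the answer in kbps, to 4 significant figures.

366.3 kbps

L = 12072 bits.
Propagation delay = 1920000 / 210000000 = 9.14286 ms.
Transmission budget = 42.1 − 9.14286 = 32.9571 ms.
R ≥ L / t_tx = 12072 bits / 0.0329571 s = 366.3 kbps.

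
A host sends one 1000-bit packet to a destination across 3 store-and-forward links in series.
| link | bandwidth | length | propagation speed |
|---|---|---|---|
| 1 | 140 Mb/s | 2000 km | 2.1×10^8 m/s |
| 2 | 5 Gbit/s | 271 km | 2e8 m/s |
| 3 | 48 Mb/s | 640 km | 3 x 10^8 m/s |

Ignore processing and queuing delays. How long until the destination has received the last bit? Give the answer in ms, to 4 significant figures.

Transmission delays (L/R per hop): 0.00714286, 0.0002, 0.0208333 ms; sum = 0.0281762 ms.
Propagation delays (d/s per hop): 9.52381, 1.355, 2.13333 ms; sum = 13.0121 ms.
End-to-end = 13.04 ms.

13.04 ms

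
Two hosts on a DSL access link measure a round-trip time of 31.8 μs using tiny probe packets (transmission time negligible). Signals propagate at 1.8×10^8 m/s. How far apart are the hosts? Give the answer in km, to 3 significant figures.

2.86 km

One-way propagation = RTT/2 = 15.9 μs.
d = s × t = 180000000 × 1.59e-05 = 2.86 km.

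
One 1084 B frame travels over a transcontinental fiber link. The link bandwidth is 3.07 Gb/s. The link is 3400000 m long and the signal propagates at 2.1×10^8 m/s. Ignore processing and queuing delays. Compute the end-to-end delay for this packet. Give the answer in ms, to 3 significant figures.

16.2 ms

L = 1084 × 8 = 8672 bits.
Transmission delay = L/R = 8672 / 3070000000 = 0.00282476 ms.
Propagation delay = d/s = 3400000 m / 210000000 m/s = 16.1905 ms.
Total = 16.2 ms.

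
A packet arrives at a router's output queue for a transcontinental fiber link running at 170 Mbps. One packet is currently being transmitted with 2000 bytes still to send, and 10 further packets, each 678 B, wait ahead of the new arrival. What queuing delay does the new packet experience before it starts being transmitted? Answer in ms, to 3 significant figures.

0.413 ms

Each queued packet: L/R = 5424/170000000 = 0.0319059 ms.
10 queued → 0.319059 ms.
Plus remaining 16000 bits of current packet: 0.0941176 ms.
Queuing delay = 0.413 ms.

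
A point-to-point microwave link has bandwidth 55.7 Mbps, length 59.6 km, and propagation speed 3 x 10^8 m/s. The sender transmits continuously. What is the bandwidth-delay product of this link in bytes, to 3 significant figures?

1380 bytes

Propagation delay = 59600 / 300000000 = 0.000198667 s.
BDP = R × t_prop = 55700000 × 0.000198667 = 11065.7 bits.
In bytes: 11065.7/8 = 1380 bytes.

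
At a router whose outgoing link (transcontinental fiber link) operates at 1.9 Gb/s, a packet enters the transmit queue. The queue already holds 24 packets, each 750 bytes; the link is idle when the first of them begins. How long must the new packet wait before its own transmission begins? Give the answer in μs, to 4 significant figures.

75.79 μs

Each queued packet: L/R = 6000/1900000000 = 3.15789 μs.
24 queued → 75.7895 μs.
Queuing delay = 75.79 μs.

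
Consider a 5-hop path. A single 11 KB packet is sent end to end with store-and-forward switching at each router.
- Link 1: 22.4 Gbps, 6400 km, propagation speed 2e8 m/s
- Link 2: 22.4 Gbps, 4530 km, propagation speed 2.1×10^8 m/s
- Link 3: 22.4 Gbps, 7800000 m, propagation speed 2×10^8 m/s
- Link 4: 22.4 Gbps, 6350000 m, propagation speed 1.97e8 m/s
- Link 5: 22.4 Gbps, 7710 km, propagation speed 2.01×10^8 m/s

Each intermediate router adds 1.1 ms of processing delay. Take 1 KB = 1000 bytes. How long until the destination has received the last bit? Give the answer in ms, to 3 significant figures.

L = 88000 bits.
Transmission delay per hop = L/R = 88000/22400000000 = 0.00392857 ms; 5 hops → 0.0196429 ms.
Propagation delays (d/s per hop): 32, 21.5714, 39, 32.2335, 38.3582 ms; sum = 163.163 ms.
Processing at 4 router(s): 4 × 1.1 ms = 4.4 ms.
End-to-end = 168 ms.

168 ms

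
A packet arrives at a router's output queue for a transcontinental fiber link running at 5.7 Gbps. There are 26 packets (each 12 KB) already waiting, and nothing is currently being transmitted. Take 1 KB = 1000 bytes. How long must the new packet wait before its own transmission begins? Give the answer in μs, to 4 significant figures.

Each queued packet: L/R = 96000/5700000000 = 16.8421 μs.
26 queued → 437.895 μs.
Queuing delay = 437.9 μs.

437.9 μs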